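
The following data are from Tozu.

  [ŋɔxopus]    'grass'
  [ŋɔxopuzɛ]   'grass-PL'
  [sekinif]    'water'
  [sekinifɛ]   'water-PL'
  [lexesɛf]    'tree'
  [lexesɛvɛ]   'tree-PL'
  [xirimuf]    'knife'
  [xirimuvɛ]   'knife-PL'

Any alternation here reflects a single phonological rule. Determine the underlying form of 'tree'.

/lexesɛv/

The stem for 'tree' ends in [f] in [lexesɛf] but [v] in [lexesɛvɛ].
Compare 'water', with invariant [f] in [sekinif] and [sekinifɛ]: an analysis with underlying /f/ and a rule producing [v] before the PL suffix would wrongly predict alternation here too.
So /v/ is underlying, and a rule of word-final obstruent devoicing — voiced obstruents become voiceless word-finally — gives [f].
Hence 'tree' is /lexesɛv/ underlyingly.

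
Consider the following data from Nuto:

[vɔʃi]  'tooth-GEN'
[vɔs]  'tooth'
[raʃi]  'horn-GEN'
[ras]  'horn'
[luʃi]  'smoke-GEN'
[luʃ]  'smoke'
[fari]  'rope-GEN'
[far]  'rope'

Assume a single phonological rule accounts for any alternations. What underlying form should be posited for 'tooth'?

/vɔs/

The root 'tooth' surfaces as [vɔʃi] and [vɔs], with a stem-final [ʃ] ~ [s] alternation.
Compare 'smoke', with invariant [ʃ] in [luʃi] and [luʃ]: an analysis with underlying /ʃ/ and a rule producing [s] in isolation would wrongly predict alternation here too.
The underlying segment must be /s/; /s/ becomes palato-alveolar [ʃ] before a front vowel, yielding [ʃ] there.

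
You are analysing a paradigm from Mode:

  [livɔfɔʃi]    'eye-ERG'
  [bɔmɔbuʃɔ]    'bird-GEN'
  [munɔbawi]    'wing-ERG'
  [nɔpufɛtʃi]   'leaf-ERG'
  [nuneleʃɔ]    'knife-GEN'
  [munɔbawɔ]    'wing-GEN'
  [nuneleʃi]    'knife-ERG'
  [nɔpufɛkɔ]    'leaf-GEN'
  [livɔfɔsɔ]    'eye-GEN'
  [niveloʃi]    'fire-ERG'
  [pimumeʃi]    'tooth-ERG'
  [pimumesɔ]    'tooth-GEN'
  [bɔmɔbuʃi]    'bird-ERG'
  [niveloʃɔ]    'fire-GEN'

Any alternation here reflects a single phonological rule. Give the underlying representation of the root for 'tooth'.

'tooth' shows [s] ~ [ʃ] at the end of the stem ([pimumesɔ] vs [pimumeʃi]).
But 'bird' keeps [ʃ] in both environments ([bɔmɔbuʃɔ], [bɔmɔbuʃi]), so there is no rule changing /ʃ/ to [s] before the GEN suffix.
The alternation reflects palatalization before a front vowel: /k/ and /s/ become palato-alveolar [tʃ] and [ʃ] before a front vowel. /s/ is underlying.
The underlying form of 'tooth' is therefore /pimumes/.

/pimumes/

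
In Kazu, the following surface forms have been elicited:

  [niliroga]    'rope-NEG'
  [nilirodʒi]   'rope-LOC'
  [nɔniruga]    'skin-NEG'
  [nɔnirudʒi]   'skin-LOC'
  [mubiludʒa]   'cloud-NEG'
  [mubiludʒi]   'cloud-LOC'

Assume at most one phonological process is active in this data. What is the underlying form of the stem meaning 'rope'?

/nilirog/

'rope' shows [g] ~ [dʒ] at the end of the stem ([niliroga] vs [nilirodʒi]).
But 'cloud' keeps [dʒ] in both environments ([mubiludʒa], [mubiludʒi]), so there is no rule changing /dʒ/ to [g] before the NEG suffix.
So /g/ is underlying, and a rule of palatalization before a front vowel — /g/ becomes palato-alveolar [dʒ] before a front vowel — gives [dʒ].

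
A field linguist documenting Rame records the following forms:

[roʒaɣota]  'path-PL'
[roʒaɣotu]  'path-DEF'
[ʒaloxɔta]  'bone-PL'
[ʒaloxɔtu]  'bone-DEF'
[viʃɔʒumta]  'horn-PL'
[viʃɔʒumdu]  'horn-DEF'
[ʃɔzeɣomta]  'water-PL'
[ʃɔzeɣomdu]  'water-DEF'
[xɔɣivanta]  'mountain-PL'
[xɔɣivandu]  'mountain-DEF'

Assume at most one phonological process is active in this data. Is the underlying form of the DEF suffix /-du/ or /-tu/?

/-du/

The DEF morpheme has two allomorphs, [-du] and [-tu].
By contrast the PL suffix keeps its initial [t] throughout — that segment must be underlying.
So the underlying form is /-du/, and voiced stops become voiceless after a vowel.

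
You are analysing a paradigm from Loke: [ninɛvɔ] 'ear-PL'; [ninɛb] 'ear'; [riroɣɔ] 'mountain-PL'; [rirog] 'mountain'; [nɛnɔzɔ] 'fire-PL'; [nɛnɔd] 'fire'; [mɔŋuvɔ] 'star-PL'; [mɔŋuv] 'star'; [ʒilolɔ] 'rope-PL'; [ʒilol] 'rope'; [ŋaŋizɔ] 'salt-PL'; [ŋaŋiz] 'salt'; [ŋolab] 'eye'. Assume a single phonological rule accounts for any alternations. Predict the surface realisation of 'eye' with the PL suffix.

The stem for 'ear' ends in [v] in [ninɛvɔ] but [b] in [ninɛb].
If /v/ were underlying and a rule turned it into [b] in isolation, 'star' would also alternate; but it has [v] in both [mɔŋuvɔ] and [mɔŋuv].
So /b/ is underlying, and a rule of intervocalic spirantization — voiced stops become fricatives between vowels — gives [v].
The one attested form of 'eye', [ŋolab], shows underlying /ŋolab/. Applying the same rule between vowels gives [ŋolavɔ].

[ŋolavɔ]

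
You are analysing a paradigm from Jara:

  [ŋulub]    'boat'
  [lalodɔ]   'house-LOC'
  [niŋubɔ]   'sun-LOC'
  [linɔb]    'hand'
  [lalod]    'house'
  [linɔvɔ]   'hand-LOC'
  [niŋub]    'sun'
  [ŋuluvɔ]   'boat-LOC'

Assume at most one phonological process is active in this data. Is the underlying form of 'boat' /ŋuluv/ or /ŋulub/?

In [ŋulub] and [ŋuluvɔ] the final segment of 'boat' alternates: [b] ~ [v].
The stem 'sun' ([niŋub], [niŋubɔ]) shows [b] unchanged in both environments, so [b] cannot be basic with [v] derived before the LOC suffix.
The underlying segment must be /v/; voiced fricatives become stops word-finally, yielding [b] there.

/ŋuluv/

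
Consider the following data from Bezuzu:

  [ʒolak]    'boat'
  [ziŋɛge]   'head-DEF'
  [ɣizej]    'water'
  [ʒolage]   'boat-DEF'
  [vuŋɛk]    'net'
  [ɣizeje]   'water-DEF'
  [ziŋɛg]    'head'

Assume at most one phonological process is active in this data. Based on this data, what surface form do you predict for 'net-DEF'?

[vuŋɛge]

'boat' shows [k] ~ [g] at the end of the stem ([ʒolak] vs [ʒolage]).
If /g/ were underlying and a rule turned it into [k] in isolation, 'head' would also alternate; but it has [g] in both [ziŋɛg] and [ziŋɛge].
The alternation reflects intervocalic voicing: voiceless stops become voiced between vowels. /k/ is underlying.
From [vuŋɛk] the stem 'net' is /vuŋɛk/; between vowels this yields [vuŋɛge].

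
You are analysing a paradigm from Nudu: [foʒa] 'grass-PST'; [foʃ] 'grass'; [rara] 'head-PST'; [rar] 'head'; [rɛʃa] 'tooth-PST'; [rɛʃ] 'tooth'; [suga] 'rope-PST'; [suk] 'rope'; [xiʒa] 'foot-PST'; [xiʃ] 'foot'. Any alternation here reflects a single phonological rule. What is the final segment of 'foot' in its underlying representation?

/ʒ/

The root 'foot' surfaces as [xiʒa] and [xiʃ], with a stem-final [ʒ] ~ [ʃ] alternation.
But 'tooth' keeps [ʃ] in both environments ([rɛʃa], [rɛʃ]), so there is no rule changing /ʃ/ to [ʒ] before the PST suffix.
So /ʒ/ is underlying, and a rule of word-final obstruent devoicing — voiced obstruents become voiceless word-finally — gives [ʃ].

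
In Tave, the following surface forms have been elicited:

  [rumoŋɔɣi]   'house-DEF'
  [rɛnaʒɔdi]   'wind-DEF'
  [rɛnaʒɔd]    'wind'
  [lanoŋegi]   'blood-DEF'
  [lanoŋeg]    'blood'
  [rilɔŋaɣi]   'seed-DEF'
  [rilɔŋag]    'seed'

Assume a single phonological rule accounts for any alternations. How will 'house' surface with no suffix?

In [rilɔŋaɣi] and [rilɔŋag] the final segment of 'seed' alternates: [ɣ] ~ [g].
The stem 'blood' ([lanoŋegi], [lanoŋeg]) shows [g] unchanged in both environments, so [g] cannot be basic with [ɣ] derived before the DEF suffix.
Therefore /ɣ/ is basic and [g] is derived by word-final hardening (voiced fricatives become stops word-finally).
The one attested form of 'house', [rumoŋɔɣi], shows underlying /rumoŋɔɣ/. Applying the same rule word-finally gives [rumoŋɔg].

[rumoŋɔg]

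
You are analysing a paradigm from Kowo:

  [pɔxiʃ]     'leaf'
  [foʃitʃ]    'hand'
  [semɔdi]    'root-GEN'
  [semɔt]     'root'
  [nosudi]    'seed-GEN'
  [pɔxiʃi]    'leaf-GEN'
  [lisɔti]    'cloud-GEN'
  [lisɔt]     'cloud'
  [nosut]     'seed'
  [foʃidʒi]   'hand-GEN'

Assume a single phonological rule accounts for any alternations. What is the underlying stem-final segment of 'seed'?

/d/

In [nosudi] and [nosut] the final segment of 'seed' alternates: [d] ~ [t].
But 'cloud' keeps [t] in both environments ([lisɔti], [lisɔt]), so there is no rule changing /t/ to [d] before the GEN suffix.
So /d/ is underlying, and a rule of word-final obstruent devoicing — voiced obstruents become voiceless word-finally — gives [t].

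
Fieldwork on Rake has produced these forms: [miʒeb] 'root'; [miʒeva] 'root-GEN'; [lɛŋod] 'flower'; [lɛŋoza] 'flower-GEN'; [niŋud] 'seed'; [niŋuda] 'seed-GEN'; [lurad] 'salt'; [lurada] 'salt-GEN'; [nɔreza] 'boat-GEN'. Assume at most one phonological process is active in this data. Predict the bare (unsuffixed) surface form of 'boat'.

In [lɛŋod] and [lɛŋoza] the final segment of 'flower' alternates: [d] ~ [z].
Compare 'seed', with invariant [d] in [niŋud] and [niŋuda]: an analysis with underlying /d/ and a rule producing [z] before the GEN suffix would wrongly predict alternation here too.
The alternation reflects word-final hardening: voiced fricatives become stops word-finally. /z/ is underlying.
The one attested form of 'boat', [nɔreza], shows underlying /nɔrez/. Applying the same rule word-finally gives [nɔred].

[nɔred]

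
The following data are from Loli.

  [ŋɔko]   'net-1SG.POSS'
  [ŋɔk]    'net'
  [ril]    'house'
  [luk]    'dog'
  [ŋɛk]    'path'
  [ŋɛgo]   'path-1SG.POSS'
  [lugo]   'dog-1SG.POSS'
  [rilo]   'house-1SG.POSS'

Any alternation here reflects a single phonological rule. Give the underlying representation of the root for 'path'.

/ŋɛg/

The root 'path' surfaces as [ŋɛgo] and [ŋɛk], with a stem-final [g] ~ [k] alternation.
The stem 'net' ([ŋɔko], [ŋɔk]) shows [k] unchanged in both environments, so [k] cannot be basic with [g] derived before the 1SG.POSS suffix.
The alternation reflects word-final obstruent devoicing: voiced obstruents become voiceless word-finally. /g/ is underlying.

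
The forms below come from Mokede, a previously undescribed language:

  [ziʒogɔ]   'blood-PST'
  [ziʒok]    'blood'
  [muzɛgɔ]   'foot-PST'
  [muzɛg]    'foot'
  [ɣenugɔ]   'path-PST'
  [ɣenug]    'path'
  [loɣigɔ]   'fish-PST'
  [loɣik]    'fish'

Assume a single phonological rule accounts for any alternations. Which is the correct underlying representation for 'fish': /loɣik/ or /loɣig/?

In [loɣigɔ] and [loɣik] the final segment of 'fish' alternates: [g] ~ [k].
The stem 'path' ([ɣenugɔ], [ɣenug]) shows [g] unchanged in both environments, so [g] cannot be basic with [k] derived in isolation.
So /k/ is underlying, and a rule of intervocalic voicing — voiceless stops become voiced between vowels — gives [g].

/loɣik/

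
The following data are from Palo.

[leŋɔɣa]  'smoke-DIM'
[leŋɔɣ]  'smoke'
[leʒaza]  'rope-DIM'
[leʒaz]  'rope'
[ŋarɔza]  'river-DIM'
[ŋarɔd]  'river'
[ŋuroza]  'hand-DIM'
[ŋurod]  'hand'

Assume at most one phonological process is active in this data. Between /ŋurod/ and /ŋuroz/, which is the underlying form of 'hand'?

/ŋurod/

The root 'hand' surfaces as [ŋuroza] and [ŋurod], with a stem-final [z] ~ [d] alternation.
But 'rope' keeps [z] in both environments ([leʒaza], [leʒaz]), so there is no rule changing /z/ to [d] in isolation.
The underlying segment must be /d/; voiced stops become fricatives between vowels, yielding [z] there.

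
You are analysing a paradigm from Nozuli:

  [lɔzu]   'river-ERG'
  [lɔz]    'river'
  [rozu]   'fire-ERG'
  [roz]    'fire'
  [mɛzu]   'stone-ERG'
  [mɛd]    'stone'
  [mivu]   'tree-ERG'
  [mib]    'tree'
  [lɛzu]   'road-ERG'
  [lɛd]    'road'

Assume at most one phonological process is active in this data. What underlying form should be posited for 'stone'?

/mɛd/

'stone' shows [z] ~ [d] at the end of the stem ([mɛzu] vs [mɛd]).
The stem 'fire' ([rozu], [roz]) shows [z] unchanged in both environments, so [z] cannot be basic with [d] derived in isolation.
The alternation reflects intervocalic spirantization: voiced stops become fricatives between vowels. /d/ is underlying.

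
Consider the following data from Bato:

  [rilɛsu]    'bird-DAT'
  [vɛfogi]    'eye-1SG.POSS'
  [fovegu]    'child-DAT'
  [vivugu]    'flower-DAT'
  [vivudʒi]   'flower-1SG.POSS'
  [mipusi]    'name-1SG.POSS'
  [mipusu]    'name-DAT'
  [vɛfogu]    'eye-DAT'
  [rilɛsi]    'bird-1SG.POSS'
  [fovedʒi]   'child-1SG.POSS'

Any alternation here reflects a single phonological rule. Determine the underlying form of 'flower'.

The root 'flower' surfaces as [vivudʒi] and [vivugu], with a stem-final [dʒ] ~ [g] alternation.
If /g/ were underlying and a rule turned it into [dʒ] before the 1SG.POSS suffix, 'eye' would also alternate; but it has [g] in both [vɛfogi] and [vɛfogu].
The underlying segment must be /dʒ/; palato-alveolar /dʒ/ becomes [g] when no front vowel follows, yielding [g] there.
Hence 'flower' is /vivudʒ/ underlyingly.

/vivudʒ/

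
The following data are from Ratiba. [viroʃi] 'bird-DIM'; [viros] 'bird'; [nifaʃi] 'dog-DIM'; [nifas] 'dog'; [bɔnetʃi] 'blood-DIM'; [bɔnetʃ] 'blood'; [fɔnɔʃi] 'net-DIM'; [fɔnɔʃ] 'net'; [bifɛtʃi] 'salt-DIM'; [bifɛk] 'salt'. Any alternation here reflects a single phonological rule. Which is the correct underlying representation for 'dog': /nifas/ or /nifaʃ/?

/nifas/

In [nifaʃi] and [nifas] the final segment of 'dog' alternates: [ʃ] ~ [s].
Compare 'net', with invariant [ʃ] in [fɔnɔʃi] and [fɔnɔʃ]: an analysis with underlying /ʃ/ and a rule producing [s] in isolation would wrongly predict alternation here too.
The alternation reflects palatalization before a front vowel: /k/ and /s/ become palato-alveolar [tʃ] and [ʃ] before a front vowel. /s/ is underlying.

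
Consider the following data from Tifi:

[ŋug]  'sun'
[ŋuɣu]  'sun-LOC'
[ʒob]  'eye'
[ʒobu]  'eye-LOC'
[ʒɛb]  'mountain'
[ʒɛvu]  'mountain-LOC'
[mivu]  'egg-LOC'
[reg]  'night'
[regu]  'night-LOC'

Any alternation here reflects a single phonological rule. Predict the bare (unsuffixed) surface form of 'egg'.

'mountain' shows [b] ~ [v] at the end of the stem ([ʒɛb] vs [ʒɛvu]).
But 'eye' keeps [b] in both environments ([ʒob], [ʒobu]), so there is no rule changing /b/ to [v] before the LOC suffix.
Therefore /v/ is basic and [b] is derived by word-final hardening (voiced fricatives become stops word-finally).
The one attested form of 'egg', [mivu], shows underlying /miv/. Applying the same rule word-finally gives [mib].

[mib]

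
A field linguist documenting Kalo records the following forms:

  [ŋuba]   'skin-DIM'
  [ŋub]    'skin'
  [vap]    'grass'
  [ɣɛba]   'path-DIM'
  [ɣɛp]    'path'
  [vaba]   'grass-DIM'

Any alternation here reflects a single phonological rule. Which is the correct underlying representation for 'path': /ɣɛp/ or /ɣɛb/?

/ɣɛp/

The stem for 'path' ends in [b] in [ɣɛba] but [p] in [ɣɛp].
Compare 'skin', with invariant [b] in [ŋuba] and [ŋub]: an analysis with underlying /b/ and a rule producing [p] in isolation would wrongly predict alternation here too.
Therefore /p/ is basic and [b] is derived by intervocalic voicing (voiceless stops become voiced between vowels).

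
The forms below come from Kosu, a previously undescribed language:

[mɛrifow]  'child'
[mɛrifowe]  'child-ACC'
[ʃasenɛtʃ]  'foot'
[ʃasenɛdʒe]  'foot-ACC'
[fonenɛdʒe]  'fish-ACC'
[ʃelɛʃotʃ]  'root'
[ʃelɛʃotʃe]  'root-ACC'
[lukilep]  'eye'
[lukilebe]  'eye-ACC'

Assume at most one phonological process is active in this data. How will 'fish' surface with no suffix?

In [ʃasenɛtʃ] and [ʃasenɛdʒe] the final segment of 'foot' alternates: [tʃ] ~ [dʒ].
If /tʃ/ were underlying and a rule turned it into [dʒ] before the ACC suffix, 'root' would also alternate; but it has [tʃ] in both [ʃelɛʃotʃ] and [ʃelɛʃotʃe].
Therefore /dʒ/ is basic and [tʃ] is derived by word-final obstruent devoicing (voiced obstruents become voiceless word-finally).
The one attested form of 'fish', [fonenɛdʒe], shows underlying /fonenɛdʒ/. Applying the same rule word-finally gives [fonenɛtʃ].

[fonenɛtʃ]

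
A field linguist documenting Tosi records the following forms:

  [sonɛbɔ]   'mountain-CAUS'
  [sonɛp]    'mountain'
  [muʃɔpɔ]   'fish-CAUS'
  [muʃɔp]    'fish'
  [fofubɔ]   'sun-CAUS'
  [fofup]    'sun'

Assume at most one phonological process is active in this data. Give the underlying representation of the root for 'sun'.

/fofub/

'sun' shows [b] ~ [p] at the end of the stem ([fofubɔ] vs [fofup]).
Compare 'fish', with invariant [p] in [muʃɔpɔ] and [muʃɔp]: an analysis with underlying /p/ and a rule producing [b] before the CAUS suffix would wrongly predict alternation here too.
The underlying segment must be /b/; voiced obstruents become voiceless word-finally, yielding [p] there.
The underlying form of 'sun' is therefore /fofub/.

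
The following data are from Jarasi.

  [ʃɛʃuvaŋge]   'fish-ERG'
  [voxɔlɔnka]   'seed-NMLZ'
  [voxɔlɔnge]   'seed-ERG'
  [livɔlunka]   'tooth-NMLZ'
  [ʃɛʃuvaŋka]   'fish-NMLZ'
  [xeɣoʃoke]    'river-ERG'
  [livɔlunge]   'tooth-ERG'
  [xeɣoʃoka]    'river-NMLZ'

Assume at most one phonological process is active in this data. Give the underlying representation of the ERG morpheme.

/-ge/

The ERG suffix surfaces as [-ge] and [-ke], depending on the final segment of the stem.
By contrast the NMLZ suffix keeps its initial [k] throughout — that segment must be underlying.
The ERG suffix is therefore /-ge/ underlyingly, with post-vocalic devoicing: voiced stops become voiceless after a vowel.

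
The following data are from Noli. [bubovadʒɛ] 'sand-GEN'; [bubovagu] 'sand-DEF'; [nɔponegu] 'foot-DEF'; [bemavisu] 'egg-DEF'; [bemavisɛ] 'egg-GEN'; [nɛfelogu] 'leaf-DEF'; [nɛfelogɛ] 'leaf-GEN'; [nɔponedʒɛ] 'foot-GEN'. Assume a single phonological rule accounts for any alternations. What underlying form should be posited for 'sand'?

The stem for 'sand' ends in [g] in [bubovagu] but [dʒ] in [bubovadʒɛ].
But 'leaf' keeps [g] in both environments ([nɛfelogu], [nɛfelogɛ]), so there is no rule changing /g/ to [dʒ] before the GEN suffix.
So /dʒ/ is underlying, and a rule of depalatalization — palato-alveolar /dʒ/ becomes [g] when no front vowel follows — gives [g].
The underlying form of 'sand' is therefore /bubovadʒ/.

/bubovadʒ/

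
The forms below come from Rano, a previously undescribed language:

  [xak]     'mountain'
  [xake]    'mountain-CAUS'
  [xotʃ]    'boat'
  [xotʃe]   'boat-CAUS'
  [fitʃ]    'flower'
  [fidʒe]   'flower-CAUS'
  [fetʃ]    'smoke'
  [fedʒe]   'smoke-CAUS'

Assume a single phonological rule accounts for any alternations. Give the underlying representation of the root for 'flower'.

The stem for 'flower' ends in [tʃ] in [fitʃ] but [dʒ] in [fidʒe].
If /tʃ/ were underlying and a rule turned it into [dʒ] before the CAUS suffix, 'boat' would also alternate; but it has [tʃ] in both [xotʃ] and [xotʃe].
Therefore /dʒ/ is basic and [tʃ] is derived by word-final obstruent devoicing (voiced obstruents become voiceless word-finally).

/fidʒ/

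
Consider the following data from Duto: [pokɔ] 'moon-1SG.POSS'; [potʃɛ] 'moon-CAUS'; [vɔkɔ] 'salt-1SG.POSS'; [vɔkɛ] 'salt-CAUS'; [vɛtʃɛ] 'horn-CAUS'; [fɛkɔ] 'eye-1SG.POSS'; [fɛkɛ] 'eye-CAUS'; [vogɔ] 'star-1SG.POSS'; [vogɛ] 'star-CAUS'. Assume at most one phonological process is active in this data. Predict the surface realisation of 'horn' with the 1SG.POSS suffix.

In [pokɔ] and [potʃɛ] the final segment of 'moon' alternates: [k] ~ [tʃ].
But 'eye' keeps [k] in both environments ([fɛkɔ], [fɛkɛ]), so there is no rule changing /k/ to [tʃ] before the CAUS suffix.
So /tʃ/ is underlying, and a rule of depalatalization — palato-alveolar /tʃ/ becomes [k] when no front vowel follows — gives [k].
The one attested form of 'horn', [vɛtʃɛ], shows underlying /vɛtʃ/. Applying the same rule when no front vowel follows gives [vɛkɔ].

[vɛkɔ]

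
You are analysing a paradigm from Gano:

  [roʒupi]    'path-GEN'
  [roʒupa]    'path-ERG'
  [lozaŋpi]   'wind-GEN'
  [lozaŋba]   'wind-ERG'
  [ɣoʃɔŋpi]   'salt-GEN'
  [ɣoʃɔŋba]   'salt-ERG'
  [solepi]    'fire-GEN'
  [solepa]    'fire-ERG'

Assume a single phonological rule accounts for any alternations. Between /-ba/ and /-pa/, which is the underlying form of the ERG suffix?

/-ba/

The ERG suffix surfaces as [-ba] and [-pa], depending on the final segment of the stem.
The GEN suffix, which begins with [p], is invariant after every stem; so [p] is not altered by any rule here.
The ERG suffix is therefore /-ba/ underlyingly, with post-vocalic devoicing: voiced stops become voiceless after a vowel.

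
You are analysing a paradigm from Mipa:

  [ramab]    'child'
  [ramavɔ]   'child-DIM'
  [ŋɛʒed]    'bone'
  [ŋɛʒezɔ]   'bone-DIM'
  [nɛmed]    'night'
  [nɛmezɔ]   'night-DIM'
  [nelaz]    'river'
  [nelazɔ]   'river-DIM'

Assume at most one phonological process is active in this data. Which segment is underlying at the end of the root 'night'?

/d/

The root 'night' surfaces as [nɛmed] and [nɛmezɔ], with a stem-final [d] ~ [z] alternation.
But 'river' keeps [z] in both environments ([nelaz], [nelazɔ]), so there is no rule changing /z/ to [d] in isolation.
So /d/ is underlying, and a rule of intervocalic spirantization — voiced stops become fricatives between vowels — gives [z].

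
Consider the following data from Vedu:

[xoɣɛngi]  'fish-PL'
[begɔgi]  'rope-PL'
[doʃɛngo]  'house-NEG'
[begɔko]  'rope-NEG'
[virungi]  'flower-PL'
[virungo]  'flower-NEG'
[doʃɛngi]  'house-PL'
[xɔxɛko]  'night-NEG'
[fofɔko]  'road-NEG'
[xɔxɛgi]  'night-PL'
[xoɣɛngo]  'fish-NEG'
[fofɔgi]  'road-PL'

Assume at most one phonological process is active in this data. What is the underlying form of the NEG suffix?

/-ko/

The NEG morpheme has two allomorphs, [-go] and [-ko].
By contrast the PL suffix keeps its initial [g] throughout — that segment must be underlying.
So the underlying form is /-ko/, and voiceless stops become voiced after a nasal.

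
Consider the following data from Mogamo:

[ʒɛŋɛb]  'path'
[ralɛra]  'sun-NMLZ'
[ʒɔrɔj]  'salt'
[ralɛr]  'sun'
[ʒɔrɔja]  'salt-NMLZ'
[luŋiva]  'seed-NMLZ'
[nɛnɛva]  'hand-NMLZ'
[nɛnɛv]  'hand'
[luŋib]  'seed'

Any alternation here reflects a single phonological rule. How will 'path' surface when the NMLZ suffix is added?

In [luŋib] and [luŋiva] the final segment of 'seed' alternates: [b] ~ [v].
If /v/ were underlying and a rule turned it into [b] in isolation, 'hand' would also alternate; but it has [v] in both [nɛnɛv] and [nɛnɛva].
Therefore /b/ is basic and [v] is derived by intervocalic spirantization (voiced stops become fricatives between vowels).
From [ʒɛŋɛb] the stem 'path' is /ʒɛŋɛb/; between vowels this yields [ʒɛŋɛva].

[ʒɛŋɛva]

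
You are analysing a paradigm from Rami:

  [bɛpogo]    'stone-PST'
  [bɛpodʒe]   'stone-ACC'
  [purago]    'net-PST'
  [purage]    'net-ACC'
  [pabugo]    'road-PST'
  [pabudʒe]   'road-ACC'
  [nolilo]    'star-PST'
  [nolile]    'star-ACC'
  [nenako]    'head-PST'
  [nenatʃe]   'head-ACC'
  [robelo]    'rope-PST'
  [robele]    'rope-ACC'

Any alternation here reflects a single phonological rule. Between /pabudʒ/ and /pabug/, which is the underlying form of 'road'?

The stem for 'road' ends in [g] in [pabugo] but [dʒ] in [pabudʒe].
But 'net' keeps [g] in both environments ([purago], [purage]), so there is no rule changing /g/ to [dʒ] before the ACC suffix.
Therefore /dʒ/ is basic and [g] is derived by depalatalization (palato-alveolar /tʃ/ and /dʒ/ become [k] and [g] when no front vowel follows).

/pabudʒ/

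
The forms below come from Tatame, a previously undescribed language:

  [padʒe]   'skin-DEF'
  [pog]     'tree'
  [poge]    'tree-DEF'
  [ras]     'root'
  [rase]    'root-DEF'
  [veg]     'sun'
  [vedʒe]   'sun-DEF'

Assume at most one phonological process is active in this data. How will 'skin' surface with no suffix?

[pag]

'sun' shows [g] ~ [dʒ] at the end of the stem ([veg] vs [vedʒe]).
Compare 'tree', with invariant [g] in [pog] and [poge]: an analysis with underlying /g/ and a rule producing [dʒ] before the DEF suffix would wrongly predict alternation here too.
So /dʒ/ is underlying, and a rule of depalatalization — palato-alveolar /dʒ/ becomes [g] when no front vowel follows — gives [g].
From [padʒe] the stem 'skin' is /padʒ/; when no front vowel follows this yields [pag].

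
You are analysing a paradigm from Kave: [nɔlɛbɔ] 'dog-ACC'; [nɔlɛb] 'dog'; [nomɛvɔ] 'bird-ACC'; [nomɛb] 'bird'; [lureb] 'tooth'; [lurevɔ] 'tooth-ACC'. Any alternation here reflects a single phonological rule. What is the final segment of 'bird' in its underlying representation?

The stem for 'bird' ends in [b] in [nomɛb] but [v] in [nomɛvɔ].
But 'dog' keeps [b] in both environments ([nɔlɛb], [nɔlɛbɔ]), so there is no rule changing /b/ to [v] before the ACC suffix.
The alternation reflects word-final hardening: voiced fricatives become stops word-finally. /v/ is underlying.

/v/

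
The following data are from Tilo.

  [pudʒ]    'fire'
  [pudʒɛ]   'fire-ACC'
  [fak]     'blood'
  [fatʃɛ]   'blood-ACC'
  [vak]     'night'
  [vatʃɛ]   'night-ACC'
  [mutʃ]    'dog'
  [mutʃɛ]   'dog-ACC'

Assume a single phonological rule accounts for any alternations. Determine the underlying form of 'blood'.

'blood' shows [k] ~ [tʃ] at the end of the stem ([fak] vs [fatʃɛ]).
The stem 'dog' ([mutʃ], [mutʃɛ]) shows [tʃ] unchanged in both environments, so [tʃ] cannot be basic with [k] derived in isolation.
The alternation reflects palatalization before a front vowel: /k/ becomes palato-alveolar [tʃ] before a front vowel. /k/ is underlying.

/fak/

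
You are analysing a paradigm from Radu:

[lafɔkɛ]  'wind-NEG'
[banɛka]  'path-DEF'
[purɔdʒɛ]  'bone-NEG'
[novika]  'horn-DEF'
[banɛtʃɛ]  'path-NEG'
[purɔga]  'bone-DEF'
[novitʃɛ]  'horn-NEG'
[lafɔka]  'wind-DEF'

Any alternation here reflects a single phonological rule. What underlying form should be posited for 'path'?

/banɛtʃ/

The root 'path' surfaces as [banɛka] and [banɛtʃɛ], with a stem-final [k] ~ [tʃ] alternation.
But 'wind' keeps [k] in both environments ([lafɔka], [lafɔkɛ]), so there is no rule changing /k/ to [tʃ] before the NEG suffix.
Therefore /tʃ/ is basic and [k] is derived by depalatalization (palato-alveolar /tʃ/ and /dʒ/ become [k] and [g] when no front vowel follows).
So 'path' = /banɛtʃ/.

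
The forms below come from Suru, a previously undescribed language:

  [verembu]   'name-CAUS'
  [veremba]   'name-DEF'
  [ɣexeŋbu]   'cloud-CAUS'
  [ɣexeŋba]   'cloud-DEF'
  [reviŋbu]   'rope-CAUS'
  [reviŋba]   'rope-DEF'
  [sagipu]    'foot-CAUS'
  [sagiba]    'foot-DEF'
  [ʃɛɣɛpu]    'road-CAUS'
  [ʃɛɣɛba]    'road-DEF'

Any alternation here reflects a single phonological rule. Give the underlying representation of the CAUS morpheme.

/-pu/

The CAUS morpheme has two allomorphs, [-bu] and [-pu].
By contrast the DEF suffix keeps its initial [b] throughout — that segment must be underlying.
The CAUS suffix is therefore /-pu/ underlyingly, with post-nasal voicing: voiceless stops become voiced after a nasal.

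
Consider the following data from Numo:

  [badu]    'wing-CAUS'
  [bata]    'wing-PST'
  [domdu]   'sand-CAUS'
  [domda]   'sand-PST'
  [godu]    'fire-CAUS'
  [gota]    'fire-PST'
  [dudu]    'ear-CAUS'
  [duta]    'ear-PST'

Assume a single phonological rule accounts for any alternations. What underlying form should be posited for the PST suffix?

The PST suffix surfaces as [-da] and [-ta], depending on the final segment of the stem.
The CAUS suffix, which begins with [d], is invariant after every stem; so [d] is not altered by any rule here.
The PST suffix is therefore /-ta/ underlyingly, with post-nasal voicing: voiceless stops become voiced after a nasal.

/-ta/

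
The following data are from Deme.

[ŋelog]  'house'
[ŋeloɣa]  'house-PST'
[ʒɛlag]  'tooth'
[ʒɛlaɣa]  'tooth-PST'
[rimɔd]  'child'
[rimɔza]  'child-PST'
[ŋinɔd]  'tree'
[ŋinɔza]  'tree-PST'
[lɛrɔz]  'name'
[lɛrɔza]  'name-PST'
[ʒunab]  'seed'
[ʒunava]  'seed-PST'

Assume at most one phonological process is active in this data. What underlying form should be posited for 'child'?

/rimɔd/

The stem for 'child' ends in [d] in [rimɔd] but [z] in [rimɔza].
The stem 'name' ([lɛrɔz], [lɛrɔza]) shows [z] unchanged in both environments, so [z] cannot be basic with [d] derived in isolation.
So /d/ is underlying, and a rule of intervocalic spirantization — voiced stops become fricatives between vowels — gives [z].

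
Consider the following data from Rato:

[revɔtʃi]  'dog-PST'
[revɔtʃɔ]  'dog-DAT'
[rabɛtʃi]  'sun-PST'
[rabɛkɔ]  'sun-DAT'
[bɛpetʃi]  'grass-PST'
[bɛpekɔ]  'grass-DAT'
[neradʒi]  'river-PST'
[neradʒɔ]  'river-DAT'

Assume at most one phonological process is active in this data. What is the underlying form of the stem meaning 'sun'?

In [rabɛtʃi] and [rabɛkɔ] the final segment of 'sun' alternates: [tʃ] ~ [k].
But 'dog' keeps [tʃ] in both environments ([revɔtʃi], [revɔtʃɔ]), so there is no rule changing /tʃ/ to [k] before the DAT suffix.
The alternation reflects palatalization before a front vowel: /k/ becomes palato-alveolar [tʃ] before a front vowel. /k/ is underlying.

/rabɛk/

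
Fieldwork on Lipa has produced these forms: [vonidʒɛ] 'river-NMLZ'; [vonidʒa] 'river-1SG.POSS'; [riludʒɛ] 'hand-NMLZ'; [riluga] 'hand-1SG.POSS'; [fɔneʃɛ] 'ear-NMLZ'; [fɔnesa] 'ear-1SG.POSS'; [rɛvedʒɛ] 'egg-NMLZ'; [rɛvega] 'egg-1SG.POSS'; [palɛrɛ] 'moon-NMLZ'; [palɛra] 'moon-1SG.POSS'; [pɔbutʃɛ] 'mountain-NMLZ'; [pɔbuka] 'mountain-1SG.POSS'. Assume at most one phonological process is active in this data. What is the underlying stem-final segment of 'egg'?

/g/

In [rɛvedʒɛ] and [rɛvega] the final segment of 'egg' alternates: [dʒ] ~ [g].
Compare 'river', with invariant [dʒ] in [vonidʒɛ] and [vonidʒa]: an analysis with underlying /dʒ/ and a rule producing [g] before the 1SG.POSS suffix would wrongly predict alternation here too.
The alternation reflects palatalization before a front vowel: /k/, /g/ and /s/ become palato-alveolar [tʃ], [dʒ] and [ʃ] before a front vowel. /g/ is underlying.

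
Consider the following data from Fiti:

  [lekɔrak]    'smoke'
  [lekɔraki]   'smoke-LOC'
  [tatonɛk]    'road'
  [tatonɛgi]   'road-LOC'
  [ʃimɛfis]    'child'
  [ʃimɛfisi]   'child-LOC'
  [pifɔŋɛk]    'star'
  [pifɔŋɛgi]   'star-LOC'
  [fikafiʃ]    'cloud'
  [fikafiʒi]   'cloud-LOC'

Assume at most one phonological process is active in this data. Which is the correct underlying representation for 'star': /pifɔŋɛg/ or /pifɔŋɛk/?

/pifɔŋɛg/

In [pifɔŋɛk] and [pifɔŋɛgi] the final segment of 'star' alternates: [k] ~ [g].
But 'smoke' keeps [k] in both environments ([lekɔrak], [lekɔraki]), so there is no rule changing /k/ to [g] before the LOC suffix.
The alternation reflects word-final obstruent devoicing: voiced obstruents become voiceless word-finally. /g/ is underlying.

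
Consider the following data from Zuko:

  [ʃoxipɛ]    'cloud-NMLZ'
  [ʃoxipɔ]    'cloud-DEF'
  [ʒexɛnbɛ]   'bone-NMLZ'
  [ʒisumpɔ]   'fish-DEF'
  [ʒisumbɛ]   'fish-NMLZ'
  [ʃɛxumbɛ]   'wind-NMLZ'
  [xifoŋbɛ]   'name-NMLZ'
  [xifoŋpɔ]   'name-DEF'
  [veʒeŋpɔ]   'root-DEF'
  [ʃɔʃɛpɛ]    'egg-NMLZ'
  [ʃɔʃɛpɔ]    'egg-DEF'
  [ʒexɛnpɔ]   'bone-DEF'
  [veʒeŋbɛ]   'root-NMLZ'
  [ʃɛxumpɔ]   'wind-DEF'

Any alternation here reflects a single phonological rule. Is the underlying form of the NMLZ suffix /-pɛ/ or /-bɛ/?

The NMLZ suffix surfaces as [-bɛ] and [-pɛ], depending on the final segment of the stem.
The DEF suffix, which begins with [p], is invariant after every stem; so [p] is not altered by any rule here.
The NMLZ suffix is therefore /-bɛ/ underlyingly, with post-vocalic devoicing: voiced stops become voiceless after a vowel.

/-bɛ/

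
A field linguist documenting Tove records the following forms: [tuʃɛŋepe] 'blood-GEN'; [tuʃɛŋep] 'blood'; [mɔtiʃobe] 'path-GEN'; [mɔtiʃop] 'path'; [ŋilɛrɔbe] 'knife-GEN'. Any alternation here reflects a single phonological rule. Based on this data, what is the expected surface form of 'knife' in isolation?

[ŋilɛrɔp]

The stem for 'path' ends in [p] in [mɔtiʃop] but [b] in [mɔtiʃobe].
But 'blood' keeps [p] in both environments ([tuʃɛŋep], [tuʃɛŋepe]), so there is no rule changing /p/ to [b] before the GEN suffix.
The alternation reflects word-final obstruent devoicing: voiced obstruents become voiceless word-finally. /b/ is underlying.
From [ŋilɛrɔbe] the stem 'knife' is /ŋilɛrɔb/; word-finally this yields [ŋilɛrɔp].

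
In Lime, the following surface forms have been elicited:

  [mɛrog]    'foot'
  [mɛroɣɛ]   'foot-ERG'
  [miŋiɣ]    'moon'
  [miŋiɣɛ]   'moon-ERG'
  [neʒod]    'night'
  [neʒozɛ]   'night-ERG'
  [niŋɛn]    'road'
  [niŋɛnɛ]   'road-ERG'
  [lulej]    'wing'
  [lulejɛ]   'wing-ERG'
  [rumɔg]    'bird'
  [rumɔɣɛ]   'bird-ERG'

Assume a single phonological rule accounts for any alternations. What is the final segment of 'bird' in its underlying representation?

/g/

The root 'bird' surfaces as [rumɔg] and [rumɔɣɛ], with a stem-final [g] ~ [ɣ] alternation.
Compare 'moon', with invariant [ɣ] in [miŋiɣ] and [miŋiɣɛ]: an analysis with underlying /ɣ/ and a rule producing [g] in isolation would wrongly predict alternation here too.
So /g/ is underlying, and a rule of intervocalic spirantization — voiced stops become fricatives between vowels — gives [ɣ].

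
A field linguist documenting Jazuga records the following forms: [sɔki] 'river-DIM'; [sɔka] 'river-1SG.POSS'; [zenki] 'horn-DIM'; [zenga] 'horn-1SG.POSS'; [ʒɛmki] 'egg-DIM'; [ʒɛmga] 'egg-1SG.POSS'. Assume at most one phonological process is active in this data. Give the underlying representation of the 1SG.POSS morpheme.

/-ga/

The 1SG.POSS morpheme has two allomorphs, [-ga] and [-ka].
The DIM suffix, which begins with [k], is invariant after every stem; so [k] is not altered by any rule here.
The 1SG.POSS suffix is therefore /-ga/ underlyingly, with post-vocalic devoicing: voiced stops become voiceless after a vowel.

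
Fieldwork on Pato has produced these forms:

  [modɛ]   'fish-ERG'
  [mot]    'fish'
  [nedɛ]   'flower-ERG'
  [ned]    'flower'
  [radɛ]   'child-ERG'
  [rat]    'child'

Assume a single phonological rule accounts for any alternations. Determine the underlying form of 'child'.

/rat/

In [radɛ] and [rat] the final segment of 'child' alternates: [d] ~ [t].
The stem 'flower' ([nedɛ], [ned]) shows [d] unchanged in both environments, so [d] cannot be basic with [t] derived in isolation.
The underlying segment must be /t/; voiceless stops become voiced between vowels, yielding [d] there.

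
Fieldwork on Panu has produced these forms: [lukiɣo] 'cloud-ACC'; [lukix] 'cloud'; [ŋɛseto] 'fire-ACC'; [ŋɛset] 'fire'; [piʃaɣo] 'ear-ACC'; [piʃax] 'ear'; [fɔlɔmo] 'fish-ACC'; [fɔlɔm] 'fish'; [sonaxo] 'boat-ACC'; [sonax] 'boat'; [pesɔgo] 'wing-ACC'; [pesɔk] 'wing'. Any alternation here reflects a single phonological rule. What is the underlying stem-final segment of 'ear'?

/ɣ/

The stem for 'ear' ends in [ɣ] in [piʃaɣo] but [x] in [piʃax].
Compare 'boat', with invariant [x] in [sonaxo] and [sonax]: an analysis with underlying /x/ and a rule producing [ɣ] before the ACC suffix would wrongly predict alternation here too.
The underlying segment must be /ɣ/; voiced obstruents become voiceless word-finally, yielding [x] there.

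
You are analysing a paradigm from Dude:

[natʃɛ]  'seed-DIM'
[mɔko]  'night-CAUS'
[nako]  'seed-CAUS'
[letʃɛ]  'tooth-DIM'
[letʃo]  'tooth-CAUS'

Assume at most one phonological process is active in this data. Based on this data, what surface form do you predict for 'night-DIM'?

[mɔtʃɛ]

'seed' shows [tʃ] ~ [k] at the end of the stem ([natʃɛ] vs [nako]).
But 'tooth' keeps [tʃ] in both environments ([letʃɛ], [letʃo]), so there is no rule changing /tʃ/ to [k] before the CAUS suffix.
So /k/ is underlying, and a rule of palatalization before a front vowel — /k/ becomes palato-alveolar [tʃ] before a front vowel — gives [tʃ].
From [mɔko] the stem 'night' is /mɔk/; before a front vowel this yields [mɔtʃɛ].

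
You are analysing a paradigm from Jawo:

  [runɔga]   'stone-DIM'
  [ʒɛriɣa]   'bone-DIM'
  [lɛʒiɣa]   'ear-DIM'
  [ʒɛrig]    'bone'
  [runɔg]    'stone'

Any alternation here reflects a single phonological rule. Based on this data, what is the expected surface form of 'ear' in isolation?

[lɛʒig]

In [ʒɛriɣa] and [ʒɛrig] the final segment of 'bone' alternates: [ɣ] ~ [g].
If /g/ were underlying and a rule turned it into [ɣ] before the DIM suffix, 'stone' would also alternate; but it has [g] in both [runɔga] and [runɔg].
Therefore /ɣ/ is basic and [g] is derived by word-final hardening (voiced fricatives become stops word-finally).
From [lɛʒiɣa] the stem 'ear' is /lɛʒiɣ/; word-finally this yields [lɛʒig].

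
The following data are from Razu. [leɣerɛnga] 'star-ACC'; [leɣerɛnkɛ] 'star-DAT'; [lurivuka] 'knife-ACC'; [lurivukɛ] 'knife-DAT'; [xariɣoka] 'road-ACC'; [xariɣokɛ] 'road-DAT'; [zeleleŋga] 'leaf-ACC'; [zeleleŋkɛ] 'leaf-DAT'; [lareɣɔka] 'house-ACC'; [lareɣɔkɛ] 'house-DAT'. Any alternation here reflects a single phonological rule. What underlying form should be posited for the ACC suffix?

/-ga/

The ACC suffix surfaces as [-ga] and [-ka], depending on the final segment of the stem.
By contrast the DAT suffix keeps its initial [k] throughout — that segment must be underlying.
So the underlying form is /-ga/, and voiced stops become voiceless after a vowel.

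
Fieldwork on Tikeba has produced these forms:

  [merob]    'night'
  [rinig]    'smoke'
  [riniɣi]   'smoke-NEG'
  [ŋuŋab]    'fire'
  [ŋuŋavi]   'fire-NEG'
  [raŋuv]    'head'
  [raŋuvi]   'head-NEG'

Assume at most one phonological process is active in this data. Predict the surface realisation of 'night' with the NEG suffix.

[merovi]

'fire' shows [b] ~ [v] at the end of the stem ([ŋuŋab] vs [ŋuŋavi]).
Compare 'head', with invariant [v] in [raŋuv] and [raŋuvi]: an analysis with underlying /v/ and a rule producing [b] in isolation would wrongly predict alternation here too.
The alternation reflects intervocalic spirantization: voiced stops become fricatives between vowels. /b/ is underlying.
From [merob] the stem 'night' is /merob/; between vowels this yields [merovi].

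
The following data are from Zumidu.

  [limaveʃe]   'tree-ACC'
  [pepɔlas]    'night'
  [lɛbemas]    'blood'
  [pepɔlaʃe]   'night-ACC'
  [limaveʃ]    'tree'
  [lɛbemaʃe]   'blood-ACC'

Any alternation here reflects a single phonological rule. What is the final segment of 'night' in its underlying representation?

The root 'night' surfaces as [pepɔlas] and [pepɔlaʃe], with a stem-final [s] ~ [ʃ] alternation.
Compare 'tree', with invariant [ʃ] in [limaveʃ] and [limaveʃe]: an analysis with underlying /ʃ/ and a rule producing [s] in isolation would wrongly predict alternation here too.
The alternation reflects palatalization before a front vowel: /s/ becomes palato-alveolar [ʃ] before a front vowel. /s/ is underlying.

/s/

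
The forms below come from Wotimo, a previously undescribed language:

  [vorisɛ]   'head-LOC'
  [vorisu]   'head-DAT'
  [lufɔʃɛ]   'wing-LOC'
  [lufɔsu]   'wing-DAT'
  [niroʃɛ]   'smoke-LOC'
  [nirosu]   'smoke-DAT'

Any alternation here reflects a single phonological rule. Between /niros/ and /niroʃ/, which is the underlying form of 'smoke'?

/niroʃ/

In [niroʃɛ] and [nirosu] the final segment of 'smoke' alternates: [ʃ] ~ [s].
If /s/ were underlying and a rule turned it into [ʃ] before the LOC suffix, 'head' would also alternate; but it has [s] in both [vorisɛ] and [vorisu].
The alternation reflects depalatalization: palato-alveolar /ʃ/ becomes [s] when no front vowel follows. /ʃ/ is underlying.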